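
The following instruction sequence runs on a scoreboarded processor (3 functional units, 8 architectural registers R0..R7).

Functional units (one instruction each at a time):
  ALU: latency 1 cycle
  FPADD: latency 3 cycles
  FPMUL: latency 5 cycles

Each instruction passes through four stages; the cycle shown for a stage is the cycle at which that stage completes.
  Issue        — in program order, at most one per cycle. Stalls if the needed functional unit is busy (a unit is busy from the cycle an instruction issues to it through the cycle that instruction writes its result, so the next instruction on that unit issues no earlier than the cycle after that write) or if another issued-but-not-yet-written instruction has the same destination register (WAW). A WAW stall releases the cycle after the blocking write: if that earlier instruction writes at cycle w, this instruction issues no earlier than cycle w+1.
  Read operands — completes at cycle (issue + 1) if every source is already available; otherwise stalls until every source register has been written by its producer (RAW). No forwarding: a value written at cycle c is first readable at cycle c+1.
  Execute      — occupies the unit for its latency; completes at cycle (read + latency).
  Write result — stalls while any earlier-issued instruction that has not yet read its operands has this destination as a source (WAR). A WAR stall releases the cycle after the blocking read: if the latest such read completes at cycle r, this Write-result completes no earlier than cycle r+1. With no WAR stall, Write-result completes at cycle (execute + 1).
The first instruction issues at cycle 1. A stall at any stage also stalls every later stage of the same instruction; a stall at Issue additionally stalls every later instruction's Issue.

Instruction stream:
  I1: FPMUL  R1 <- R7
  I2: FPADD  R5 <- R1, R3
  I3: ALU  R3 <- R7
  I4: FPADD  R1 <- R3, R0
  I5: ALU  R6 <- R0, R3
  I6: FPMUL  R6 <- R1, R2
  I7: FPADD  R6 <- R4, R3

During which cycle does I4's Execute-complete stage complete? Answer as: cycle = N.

I1  is:1  ro:2  ex:7  wr:8
I2  is:2  ro:9  ex:12  wr:13  — RAW R1: wait I1 write@8
I3  is:3  ro:4  ex:5  wr:10  — WAR R3: wait I2 read@9
I4  is:14  ro:15  ex:18  wr:19  — struct: FPADD busy until I2 writes@13
I5  is:15  ro:16  ex:17  wr:18
I6  is:19  ro:20  ex:25  wr:26  — WAW R6: wait I5 write@18
I7  is:27  ro:28  ex:31  wr:32  — WAW R6: wait I6 write@26

cycle = 18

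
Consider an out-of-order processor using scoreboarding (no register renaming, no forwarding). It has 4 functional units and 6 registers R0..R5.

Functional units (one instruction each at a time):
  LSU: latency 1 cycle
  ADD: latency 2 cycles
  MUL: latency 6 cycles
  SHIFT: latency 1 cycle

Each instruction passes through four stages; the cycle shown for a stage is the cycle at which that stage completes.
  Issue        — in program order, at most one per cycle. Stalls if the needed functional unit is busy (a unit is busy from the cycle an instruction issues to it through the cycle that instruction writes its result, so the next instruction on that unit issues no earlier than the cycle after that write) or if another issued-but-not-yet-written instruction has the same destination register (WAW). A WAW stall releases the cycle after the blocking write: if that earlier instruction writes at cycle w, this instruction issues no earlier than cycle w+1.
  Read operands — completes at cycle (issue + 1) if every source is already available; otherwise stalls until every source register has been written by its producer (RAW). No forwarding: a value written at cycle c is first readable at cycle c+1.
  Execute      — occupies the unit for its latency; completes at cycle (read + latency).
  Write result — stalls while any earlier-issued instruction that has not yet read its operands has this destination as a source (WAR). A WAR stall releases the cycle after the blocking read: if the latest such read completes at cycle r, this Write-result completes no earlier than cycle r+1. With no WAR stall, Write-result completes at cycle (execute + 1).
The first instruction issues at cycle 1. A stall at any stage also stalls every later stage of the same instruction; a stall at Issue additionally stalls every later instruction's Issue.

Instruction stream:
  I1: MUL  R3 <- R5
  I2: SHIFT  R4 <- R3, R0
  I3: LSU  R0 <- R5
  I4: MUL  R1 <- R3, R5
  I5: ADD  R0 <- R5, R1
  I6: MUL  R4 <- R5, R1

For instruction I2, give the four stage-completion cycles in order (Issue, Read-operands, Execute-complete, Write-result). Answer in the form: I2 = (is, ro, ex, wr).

t=1  issue I1 (MUL)
t=2  I1 read-ops; issue I2 (SHIFT)
t=3  issue I3 (LSU)
t=4  I3 read-ops
t=5  I3 finished on LSU
t=8  I1 finished on MUL
t=9  I1→R3
t=10  I2 read-ops; issue I4 (MUL)
t=11  I2 finished on SHIFT; I3→R0; I4 read-ops
t=12  I2→R4; issue I5 (ADD)
t=17  I4 finished on MUL
t=18  I4→R1
t=19  I5 read-ops; issue I6 (MUL)
t=20  I6 read-ops
t=21  I5 finished on ADD
t=22  I5→R0
t=26  I6 finished on MUL
t=27  I6→R4

I2 = (2, 10, 11, 12)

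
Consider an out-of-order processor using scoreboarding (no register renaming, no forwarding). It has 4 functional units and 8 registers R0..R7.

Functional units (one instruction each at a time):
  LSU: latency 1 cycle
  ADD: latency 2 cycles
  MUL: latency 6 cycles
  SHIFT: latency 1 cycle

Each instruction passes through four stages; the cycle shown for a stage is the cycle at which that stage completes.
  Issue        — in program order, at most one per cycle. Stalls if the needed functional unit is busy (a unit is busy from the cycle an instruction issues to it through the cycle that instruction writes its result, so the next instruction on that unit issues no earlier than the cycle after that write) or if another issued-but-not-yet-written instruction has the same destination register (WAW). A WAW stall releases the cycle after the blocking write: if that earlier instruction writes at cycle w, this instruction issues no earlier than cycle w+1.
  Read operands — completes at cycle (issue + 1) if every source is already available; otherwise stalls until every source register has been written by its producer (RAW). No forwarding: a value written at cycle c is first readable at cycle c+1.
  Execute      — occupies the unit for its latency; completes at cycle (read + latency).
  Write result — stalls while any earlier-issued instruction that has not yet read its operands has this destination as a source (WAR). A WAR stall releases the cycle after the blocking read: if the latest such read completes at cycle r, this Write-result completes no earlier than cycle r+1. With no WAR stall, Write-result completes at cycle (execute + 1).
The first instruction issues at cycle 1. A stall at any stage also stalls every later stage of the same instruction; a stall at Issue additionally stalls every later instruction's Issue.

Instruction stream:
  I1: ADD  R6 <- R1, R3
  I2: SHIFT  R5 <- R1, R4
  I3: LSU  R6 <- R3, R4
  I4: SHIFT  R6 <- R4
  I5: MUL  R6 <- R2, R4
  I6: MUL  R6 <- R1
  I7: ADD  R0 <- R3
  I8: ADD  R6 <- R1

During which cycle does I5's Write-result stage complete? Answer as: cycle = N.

cycle = 22

t=1  issue I1 (ADD)
t=2  I1 read-ops | issue I2 (SHIFT)
t=3  I2 read-ops
t=4  I1 finished on ADD | I2 finished on SHIFT
t=5  I1→R6 | I2→R5
t=6  issue I3 (LSU)
t=7  I3 read-ops
t=8  I3 finished on LSU
t=9  I3→R6
t=10  issue I4 (SHIFT)
t=11  I4 read-ops
t=12  I4 finished on SHIFT
t=13  I4→R6
t=14  issue I5 (MUL)
t=15  I5 read-ops
t=21  I5 finished on MUL
t=22  I5→R6
t=23  issue I6 (MUL)
t=24  I6 read-ops | issue I7 (ADD)
t=25  I7 read-ops
t=27  I7 finished on ADD
t=28  I7→R0
t=30  I6 finished on MUL
t=31  I6→R6
t=32  issue I8 (ADD)
t=33  I8 read-ops
t=35  I8 finished on ADD
t=36  I8→R6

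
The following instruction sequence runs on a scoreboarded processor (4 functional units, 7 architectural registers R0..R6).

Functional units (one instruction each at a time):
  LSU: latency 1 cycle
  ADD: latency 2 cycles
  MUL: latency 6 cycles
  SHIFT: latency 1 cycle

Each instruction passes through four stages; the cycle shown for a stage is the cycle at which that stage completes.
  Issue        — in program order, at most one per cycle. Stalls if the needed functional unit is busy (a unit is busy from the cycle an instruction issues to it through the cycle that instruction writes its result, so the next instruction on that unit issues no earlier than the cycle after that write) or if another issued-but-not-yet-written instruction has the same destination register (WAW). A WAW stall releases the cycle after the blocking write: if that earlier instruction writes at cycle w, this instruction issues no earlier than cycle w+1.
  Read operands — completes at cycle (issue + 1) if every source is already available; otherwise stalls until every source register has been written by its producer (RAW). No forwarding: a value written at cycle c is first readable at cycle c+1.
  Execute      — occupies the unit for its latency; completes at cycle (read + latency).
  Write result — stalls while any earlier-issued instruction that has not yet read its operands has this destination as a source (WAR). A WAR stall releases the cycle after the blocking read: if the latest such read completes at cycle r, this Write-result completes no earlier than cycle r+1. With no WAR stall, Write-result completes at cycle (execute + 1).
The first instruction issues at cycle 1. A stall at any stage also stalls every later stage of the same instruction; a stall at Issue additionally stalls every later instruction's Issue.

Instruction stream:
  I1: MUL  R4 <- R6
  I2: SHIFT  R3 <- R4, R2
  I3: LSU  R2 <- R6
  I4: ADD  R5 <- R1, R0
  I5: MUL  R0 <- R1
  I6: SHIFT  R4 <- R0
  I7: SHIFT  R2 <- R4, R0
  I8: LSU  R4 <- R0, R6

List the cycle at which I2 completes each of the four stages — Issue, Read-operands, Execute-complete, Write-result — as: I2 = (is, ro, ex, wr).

I2 = (2, 10, 11, 12)

c1: I1→MUL
c2: I1 RO · I2→SHIFT
c3: I3→LSU
c4: I3 RO · I4→ADD
c5: I3 EX · I4 RO
c7: I4 EX
c8: I1 EX · I4 WR R5
c9: I1 WR R4
c10: I2 RO · I5→MUL
c11: I2 EX · I3 WR R2 · I5 RO
c12: I2 WR R3
c13: I6→SHIFT
c17: I5 EX
c18: I5 WR R0
c19: I6 RO
c20: I6 EX
c21: I6 WR R4
c22: I7→SHIFT
c23: I7 RO · I8→LSU
c24: I7 EX · I8 RO
c25: I7 WR R2 · I8 EX
c26: I8 WR R4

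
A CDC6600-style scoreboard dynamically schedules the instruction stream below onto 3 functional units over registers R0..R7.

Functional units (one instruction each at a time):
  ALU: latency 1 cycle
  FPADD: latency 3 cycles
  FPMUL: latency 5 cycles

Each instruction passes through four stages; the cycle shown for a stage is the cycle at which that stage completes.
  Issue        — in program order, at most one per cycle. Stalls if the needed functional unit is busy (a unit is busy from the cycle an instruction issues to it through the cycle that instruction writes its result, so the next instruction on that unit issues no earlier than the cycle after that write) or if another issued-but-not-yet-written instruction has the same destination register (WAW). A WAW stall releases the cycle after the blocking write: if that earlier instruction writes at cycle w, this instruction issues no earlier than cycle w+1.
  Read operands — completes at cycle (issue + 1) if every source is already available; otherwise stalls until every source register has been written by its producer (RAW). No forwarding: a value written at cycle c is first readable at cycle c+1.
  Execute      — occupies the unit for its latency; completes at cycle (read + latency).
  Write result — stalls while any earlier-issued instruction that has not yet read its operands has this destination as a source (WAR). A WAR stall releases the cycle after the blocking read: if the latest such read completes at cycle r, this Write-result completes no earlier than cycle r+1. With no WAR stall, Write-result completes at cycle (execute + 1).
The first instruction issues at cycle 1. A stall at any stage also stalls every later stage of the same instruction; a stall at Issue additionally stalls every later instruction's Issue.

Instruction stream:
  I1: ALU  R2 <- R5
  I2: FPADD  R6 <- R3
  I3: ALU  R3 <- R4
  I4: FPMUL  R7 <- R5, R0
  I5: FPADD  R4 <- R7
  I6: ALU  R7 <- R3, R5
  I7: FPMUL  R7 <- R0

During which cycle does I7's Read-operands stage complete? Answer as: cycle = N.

[I1] 1/2/3/4
[I2] 2/3/6/7
[I3] 5/6/7/8  (struct: ALU busy until I1 writes@4)
[I4] 6/7/12/13
[I5] 8/14/17/18  (struct: FPADD busy until I2 writes@7; RAW R7: wait I4 write@13)
[I6] 14/15/16/17  (WAW R7: wait I4 write@13)
[I7] 18/19/24/25  (WAW R7: wait I6 write@17)

cycle = 19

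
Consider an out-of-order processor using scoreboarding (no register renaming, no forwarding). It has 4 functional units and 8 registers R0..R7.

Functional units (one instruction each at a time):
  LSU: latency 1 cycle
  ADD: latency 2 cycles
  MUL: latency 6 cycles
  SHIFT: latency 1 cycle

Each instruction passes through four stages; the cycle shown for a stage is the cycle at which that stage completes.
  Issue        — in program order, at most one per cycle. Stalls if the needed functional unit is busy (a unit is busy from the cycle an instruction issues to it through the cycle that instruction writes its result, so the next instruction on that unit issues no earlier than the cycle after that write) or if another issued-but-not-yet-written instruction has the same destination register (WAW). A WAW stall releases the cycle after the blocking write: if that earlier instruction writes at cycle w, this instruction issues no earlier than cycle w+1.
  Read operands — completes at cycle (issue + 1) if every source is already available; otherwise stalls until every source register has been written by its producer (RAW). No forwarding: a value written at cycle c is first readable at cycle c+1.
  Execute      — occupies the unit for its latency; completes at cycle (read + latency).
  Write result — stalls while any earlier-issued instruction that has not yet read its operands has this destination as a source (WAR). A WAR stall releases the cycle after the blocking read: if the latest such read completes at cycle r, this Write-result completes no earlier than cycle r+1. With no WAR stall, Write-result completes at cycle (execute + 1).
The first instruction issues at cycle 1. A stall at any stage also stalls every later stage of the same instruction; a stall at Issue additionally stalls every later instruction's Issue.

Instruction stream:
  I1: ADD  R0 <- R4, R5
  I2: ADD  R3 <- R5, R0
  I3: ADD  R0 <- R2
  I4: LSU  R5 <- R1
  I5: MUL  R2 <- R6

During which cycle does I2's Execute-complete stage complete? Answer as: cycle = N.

[I1] 1/2/4/5
[I2] 6/7/9/10  (struct: ADD busy until I1 writes@5)
[I3] 11/12/14/15  (struct: ADD busy until I2 writes@10)
[I4] 12/13/14/15
[I5] 13/14/20/21

cycle = 9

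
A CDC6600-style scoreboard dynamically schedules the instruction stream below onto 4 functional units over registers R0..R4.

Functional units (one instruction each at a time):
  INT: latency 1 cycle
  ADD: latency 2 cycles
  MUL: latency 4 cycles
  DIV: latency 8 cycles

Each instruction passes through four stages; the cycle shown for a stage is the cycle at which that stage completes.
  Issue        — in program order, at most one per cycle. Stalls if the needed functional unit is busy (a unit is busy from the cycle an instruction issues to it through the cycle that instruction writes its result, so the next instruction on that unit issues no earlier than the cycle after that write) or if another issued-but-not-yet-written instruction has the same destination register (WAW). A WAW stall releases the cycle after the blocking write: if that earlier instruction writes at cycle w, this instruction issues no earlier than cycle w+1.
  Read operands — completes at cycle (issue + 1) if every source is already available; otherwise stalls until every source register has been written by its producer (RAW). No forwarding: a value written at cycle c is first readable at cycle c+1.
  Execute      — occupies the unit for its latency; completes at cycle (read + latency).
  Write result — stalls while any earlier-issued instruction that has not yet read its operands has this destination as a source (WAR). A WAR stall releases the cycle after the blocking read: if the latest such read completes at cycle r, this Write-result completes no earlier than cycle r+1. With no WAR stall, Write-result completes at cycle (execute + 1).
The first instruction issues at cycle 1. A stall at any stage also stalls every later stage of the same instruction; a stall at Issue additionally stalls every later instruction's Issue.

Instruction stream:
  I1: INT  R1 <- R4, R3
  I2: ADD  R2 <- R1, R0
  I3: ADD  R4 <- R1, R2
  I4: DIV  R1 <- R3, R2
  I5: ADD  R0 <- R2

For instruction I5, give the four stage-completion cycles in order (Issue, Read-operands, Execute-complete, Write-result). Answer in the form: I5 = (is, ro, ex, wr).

I1  is:1  ro:2  ex:3  wr:4
I2  is:2  ro:5  ex:7  wr:8  — RAW R1: wait I1 write@4
I3  is:9  ro:10  ex:12  wr:13  — struct: ADD busy until I2 writes@8
I4  is:10  ro:11  ex:19  wr:20
I5  is:14  ro:15  ex:17  wr:18  — struct: ADD busy until I3 writes@13

I5 = (14, 15, 17, 18)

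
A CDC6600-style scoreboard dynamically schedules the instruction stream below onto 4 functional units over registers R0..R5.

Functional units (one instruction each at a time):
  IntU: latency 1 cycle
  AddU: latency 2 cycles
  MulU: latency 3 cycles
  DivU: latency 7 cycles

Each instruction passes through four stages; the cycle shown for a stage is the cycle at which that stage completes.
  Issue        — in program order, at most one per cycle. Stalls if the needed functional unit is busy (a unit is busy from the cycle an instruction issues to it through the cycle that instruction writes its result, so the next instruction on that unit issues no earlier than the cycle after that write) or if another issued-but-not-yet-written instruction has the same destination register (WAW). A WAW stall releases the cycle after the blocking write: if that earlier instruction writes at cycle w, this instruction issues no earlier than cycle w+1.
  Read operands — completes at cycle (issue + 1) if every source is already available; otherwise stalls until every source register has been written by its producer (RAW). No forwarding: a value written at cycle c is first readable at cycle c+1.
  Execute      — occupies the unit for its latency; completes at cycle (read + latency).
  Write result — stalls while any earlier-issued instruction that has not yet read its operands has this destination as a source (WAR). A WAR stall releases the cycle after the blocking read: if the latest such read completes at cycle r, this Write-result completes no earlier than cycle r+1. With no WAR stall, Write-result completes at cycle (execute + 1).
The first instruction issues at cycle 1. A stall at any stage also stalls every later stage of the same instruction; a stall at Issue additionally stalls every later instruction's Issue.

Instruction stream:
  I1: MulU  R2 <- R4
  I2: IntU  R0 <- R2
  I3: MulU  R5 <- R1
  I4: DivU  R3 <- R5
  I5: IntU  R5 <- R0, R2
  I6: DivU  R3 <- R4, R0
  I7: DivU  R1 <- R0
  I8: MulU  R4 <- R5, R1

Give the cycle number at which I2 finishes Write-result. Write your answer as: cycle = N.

[1] issue I1 (MulU)
[2] I1 read-ops | issue I2 (IntU)
[5] I1 finished on MulU
[6] I1→R2
[7] I2 read-ops | issue I3 (MulU)
[8] I2 finished on IntU | I3 read-ops | issue I4 (DivU)
[9] I2→R0
[11] I3 finished on MulU
[12] I3→R5
[13] I4 read-ops | issue I5 (IntU)
[14] I5 read-ops
[15] I5 finished on IntU
[16] I5→R5
[20] I4 finished on DivU
[21] I4→R3
[22] issue I6 (DivU)
[23] I6 read-ops
[30] I6 finished on DivU
[31] I6→R3
[32] issue I7 (DivU)
[33] I7 read-ops | issue I8 (MulU)
[40] I7 finished on DivU
[41] I7→R1
[42] I8 read-ops
[45] I8 finished on MulU
[46] I8→R4

cycle = 9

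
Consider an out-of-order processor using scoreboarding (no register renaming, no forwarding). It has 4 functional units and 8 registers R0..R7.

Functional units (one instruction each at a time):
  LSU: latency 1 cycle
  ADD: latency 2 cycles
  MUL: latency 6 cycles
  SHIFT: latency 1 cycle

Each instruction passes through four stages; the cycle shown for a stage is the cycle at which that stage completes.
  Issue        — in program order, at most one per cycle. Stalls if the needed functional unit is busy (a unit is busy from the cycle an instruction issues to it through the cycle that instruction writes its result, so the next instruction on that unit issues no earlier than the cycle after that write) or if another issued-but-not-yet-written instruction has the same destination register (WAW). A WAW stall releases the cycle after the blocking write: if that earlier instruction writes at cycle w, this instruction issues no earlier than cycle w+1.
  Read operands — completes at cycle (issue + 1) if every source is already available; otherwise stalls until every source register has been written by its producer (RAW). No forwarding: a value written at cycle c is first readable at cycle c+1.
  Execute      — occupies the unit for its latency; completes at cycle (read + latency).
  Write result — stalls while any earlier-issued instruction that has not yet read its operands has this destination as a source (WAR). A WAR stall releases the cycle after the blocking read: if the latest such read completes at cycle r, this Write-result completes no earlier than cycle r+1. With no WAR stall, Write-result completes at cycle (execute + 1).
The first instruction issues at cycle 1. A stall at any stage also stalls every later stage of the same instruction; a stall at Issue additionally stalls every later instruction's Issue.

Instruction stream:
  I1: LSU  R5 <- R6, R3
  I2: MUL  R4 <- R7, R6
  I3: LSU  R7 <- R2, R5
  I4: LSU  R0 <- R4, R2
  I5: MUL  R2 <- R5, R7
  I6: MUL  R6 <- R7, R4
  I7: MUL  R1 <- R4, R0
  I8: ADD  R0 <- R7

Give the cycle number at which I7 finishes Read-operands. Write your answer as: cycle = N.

I1  is:1  ro:2  ex:3  wr:4
I2  is:2  ro:3  ex:9  wr:10
I3  is:5  ro:6  ex:7  wr:8  — struct: LSU busy until I1 writes@4
I4  is:9  ro:11  ex:12  wr:13  — struct: LSU busy until I3 writes@8, RAW R4: wait I2 write@10
I5  is:11  ro:12  ex:18  wr:19  — struct: MUL busy until I2 writes@10
I6  is:20  ro:21  ex:27  wr:28  — struct: MUL busy until I5 writes@19
I7  is:29  ro:30  ex:36  wr:37  — struct: MUL busy until I6 writes@28
I8  is:30  ro:31  ex:33  wr:34

cycle = 30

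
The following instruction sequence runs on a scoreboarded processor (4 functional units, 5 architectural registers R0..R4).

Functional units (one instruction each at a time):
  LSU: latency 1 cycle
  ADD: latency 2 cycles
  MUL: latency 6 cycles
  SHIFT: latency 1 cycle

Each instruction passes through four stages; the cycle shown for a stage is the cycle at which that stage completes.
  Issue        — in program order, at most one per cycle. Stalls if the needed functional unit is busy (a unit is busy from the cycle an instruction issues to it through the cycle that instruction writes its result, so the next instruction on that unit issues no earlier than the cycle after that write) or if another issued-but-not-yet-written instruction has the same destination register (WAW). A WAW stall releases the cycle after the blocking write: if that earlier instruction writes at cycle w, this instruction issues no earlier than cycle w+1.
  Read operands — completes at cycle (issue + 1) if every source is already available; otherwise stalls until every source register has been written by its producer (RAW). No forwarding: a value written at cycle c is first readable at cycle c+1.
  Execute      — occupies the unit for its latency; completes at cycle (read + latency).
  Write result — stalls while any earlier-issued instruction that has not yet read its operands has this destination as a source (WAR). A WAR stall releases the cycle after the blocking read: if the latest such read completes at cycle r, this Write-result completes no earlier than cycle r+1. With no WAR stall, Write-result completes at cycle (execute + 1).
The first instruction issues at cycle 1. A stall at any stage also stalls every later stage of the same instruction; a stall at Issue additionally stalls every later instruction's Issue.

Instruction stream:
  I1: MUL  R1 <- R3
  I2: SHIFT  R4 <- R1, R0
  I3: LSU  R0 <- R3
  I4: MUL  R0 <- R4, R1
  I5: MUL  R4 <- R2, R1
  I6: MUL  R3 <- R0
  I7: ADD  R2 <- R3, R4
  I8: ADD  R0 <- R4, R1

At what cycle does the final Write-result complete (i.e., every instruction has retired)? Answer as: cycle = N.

cycle 1: issue I1 (MUL)
cycle 2: I1 read-ops, issue I2 (SHIFT)
cycle 3: issue I3 (LSU)
cycle 4: I3 read-ops
cycle 5: I3 finished on LSU
cycle 8: I1 finished on MUL
cycle 9: I1→R1
cycle 10: I2 read-ops
cycle 11: I2 finished on SHIFT, I3→R0
cycle 12: I2→R4, issue I4 (MUL)
cycle 13: I4 read-ops
cycle 19: I4 finished on MUL
cycle 20: I4→R0
cycle 21: issue I5 (MUL)
cycle 22: I5 read-ops
cycle 28: I5 finished on MUL
cycle 29: I5→R4
cycle 30: issue I6 (MUL)
cycle 31: I6 read-ops, issue I7 (ADD)
cycle 37: I6 finished on MUL
cycle 38: I6→R3
cycle 39: I7 read-ops
cycle 41: I7 finished on ADD
cycle 42: I7→R2
cycle 43: issue I8 (ADD)
cycle 44: I8 read-ops
cycle 46: I8 finished on ADD
cycle 47: I8→R0

cycle = 47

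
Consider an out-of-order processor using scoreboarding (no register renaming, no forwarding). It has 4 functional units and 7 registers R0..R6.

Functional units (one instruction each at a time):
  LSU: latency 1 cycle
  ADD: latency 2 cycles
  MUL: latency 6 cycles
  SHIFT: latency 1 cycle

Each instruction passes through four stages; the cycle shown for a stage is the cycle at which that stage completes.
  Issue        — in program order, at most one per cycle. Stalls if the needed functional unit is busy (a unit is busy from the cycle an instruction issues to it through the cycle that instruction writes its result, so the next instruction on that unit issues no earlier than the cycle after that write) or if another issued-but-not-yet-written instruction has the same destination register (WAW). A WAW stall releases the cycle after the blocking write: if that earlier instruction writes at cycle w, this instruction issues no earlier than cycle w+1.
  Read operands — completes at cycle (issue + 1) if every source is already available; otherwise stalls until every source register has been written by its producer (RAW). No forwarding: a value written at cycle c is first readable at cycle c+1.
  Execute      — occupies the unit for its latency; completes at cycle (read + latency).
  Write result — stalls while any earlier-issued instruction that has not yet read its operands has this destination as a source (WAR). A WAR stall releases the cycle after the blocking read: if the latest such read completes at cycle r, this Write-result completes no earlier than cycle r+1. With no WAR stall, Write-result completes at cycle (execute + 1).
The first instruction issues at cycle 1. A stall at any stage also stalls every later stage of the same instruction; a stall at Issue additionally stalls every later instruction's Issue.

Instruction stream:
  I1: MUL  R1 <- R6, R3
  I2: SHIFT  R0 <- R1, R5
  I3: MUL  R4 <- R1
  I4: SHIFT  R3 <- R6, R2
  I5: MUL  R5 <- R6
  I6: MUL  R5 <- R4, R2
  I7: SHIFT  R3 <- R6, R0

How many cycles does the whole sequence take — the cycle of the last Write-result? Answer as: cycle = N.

cycle 1: I1 issues→MUL
cycle 2: I1 reads · I2 issues→SHIFT
cycle 8: I1 exec-done
cycle 9: I1 writes R1
cycle 10: I2 reads · I3 issues→MUL
cycle 11: I2 exec-done · I3 reads
cycle 12: I2 writes R0
cycle 13: I4 issues→SHIFT
cycle 14: I4 reads
cycle 15: I4 exec-done
cycle 16: I4 writes R3
cycle 17: I3 exec-done
cycle 18: I3 writes R4
cycle 19: I5 issues→MUL
cycle 20: I5 reads
cycle 26: I5 exec-done
cycle 27: I5 writes R5
cycle 28: I6 issues→MUL
cycle 29: I6 reads · I7 issues→SHIFT
cycle 30: I7 reads
cycle 31: I7 exec-done
cycle 32: I7 writes R3
cycle 35: I6 exec-done
cycle 36: I6 writes R5

cycle = 36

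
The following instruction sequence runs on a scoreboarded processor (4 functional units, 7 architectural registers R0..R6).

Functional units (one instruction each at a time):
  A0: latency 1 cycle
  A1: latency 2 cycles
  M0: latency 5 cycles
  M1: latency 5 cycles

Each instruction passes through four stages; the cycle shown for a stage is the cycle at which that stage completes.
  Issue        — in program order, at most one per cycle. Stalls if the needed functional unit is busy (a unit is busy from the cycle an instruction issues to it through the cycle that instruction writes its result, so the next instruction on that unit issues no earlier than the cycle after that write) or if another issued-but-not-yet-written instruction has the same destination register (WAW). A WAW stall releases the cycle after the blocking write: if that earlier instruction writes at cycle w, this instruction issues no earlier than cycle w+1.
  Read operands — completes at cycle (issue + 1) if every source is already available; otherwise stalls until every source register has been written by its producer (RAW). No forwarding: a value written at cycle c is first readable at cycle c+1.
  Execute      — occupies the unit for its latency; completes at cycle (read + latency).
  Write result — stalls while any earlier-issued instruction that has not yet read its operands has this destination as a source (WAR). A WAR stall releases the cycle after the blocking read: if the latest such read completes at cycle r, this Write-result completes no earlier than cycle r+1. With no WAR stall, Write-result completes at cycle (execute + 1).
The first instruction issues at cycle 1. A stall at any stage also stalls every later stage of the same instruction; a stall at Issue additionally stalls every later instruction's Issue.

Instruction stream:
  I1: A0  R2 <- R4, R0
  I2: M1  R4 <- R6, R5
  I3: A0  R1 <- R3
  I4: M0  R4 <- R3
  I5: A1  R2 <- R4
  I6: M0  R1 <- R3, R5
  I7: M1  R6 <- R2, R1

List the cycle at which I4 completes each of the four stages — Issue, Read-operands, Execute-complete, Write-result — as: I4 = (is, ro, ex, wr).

I4 = (10, 11, 16, 17)

[1] I1 issues→A0
[2] I1 reads, I2 issues→M1
[3] I1 exec-done, I2 reads
[4] I1 writes R2
[5] I3 issues→A0
[6] I3 reads
[7] I3 exec-done
[8] I2 exec-done, I3 writes R1
[9] I2 writes R4
[10] I4 issues→M0
[11] I4 reads, I5 issues→A1
[16] I4 exec-done
[17] I4 writes R4
[18] I5 reads, I6 issues→M0
[19] I6 reads, I7 issues→M1
[20] I5 exec-done
[21] I5 writes R2
[24] I6 exec-done
[25] I6 writes R1
[26] I7 reads
[31] I7 exec-done
[32] I7 writes R6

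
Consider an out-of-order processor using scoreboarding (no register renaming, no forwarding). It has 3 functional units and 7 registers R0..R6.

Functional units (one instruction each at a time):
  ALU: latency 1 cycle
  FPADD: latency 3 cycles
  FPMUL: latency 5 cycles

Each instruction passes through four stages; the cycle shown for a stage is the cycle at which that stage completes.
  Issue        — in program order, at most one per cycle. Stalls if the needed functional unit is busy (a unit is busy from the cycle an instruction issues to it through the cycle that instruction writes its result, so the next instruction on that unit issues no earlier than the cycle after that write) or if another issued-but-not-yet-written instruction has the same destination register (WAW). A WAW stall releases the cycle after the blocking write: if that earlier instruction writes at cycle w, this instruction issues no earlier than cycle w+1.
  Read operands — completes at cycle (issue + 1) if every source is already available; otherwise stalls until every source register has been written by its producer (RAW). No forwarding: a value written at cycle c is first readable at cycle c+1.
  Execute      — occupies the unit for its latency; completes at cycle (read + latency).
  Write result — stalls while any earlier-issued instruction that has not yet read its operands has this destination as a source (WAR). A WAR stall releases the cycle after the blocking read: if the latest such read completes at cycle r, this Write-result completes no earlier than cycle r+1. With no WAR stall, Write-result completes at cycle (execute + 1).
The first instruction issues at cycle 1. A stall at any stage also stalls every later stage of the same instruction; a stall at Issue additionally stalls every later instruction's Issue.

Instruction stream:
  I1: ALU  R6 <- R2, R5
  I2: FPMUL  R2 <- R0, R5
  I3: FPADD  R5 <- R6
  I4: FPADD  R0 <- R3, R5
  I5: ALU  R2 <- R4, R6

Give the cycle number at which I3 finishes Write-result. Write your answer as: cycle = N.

cycle = 9

c1: I1 issues→ALU
c2: I1 reads, I2 issues→FPMUL
c3: I1 exec-done, I2 reads, I3 issues→FPADD
c4: I1 writes R6
c5: I3 reads
c8: I2 exec-done, I3 exec-done
c9: I2 writes R2, I3 writes R5
c10: I4 issues→FPADD
c11: I4 reads, I5 issues→ALU
c12: I5 reads
c13: I5 exec-done
c14: I4 exec-done, I5 writes R2
c15: I4 writes R0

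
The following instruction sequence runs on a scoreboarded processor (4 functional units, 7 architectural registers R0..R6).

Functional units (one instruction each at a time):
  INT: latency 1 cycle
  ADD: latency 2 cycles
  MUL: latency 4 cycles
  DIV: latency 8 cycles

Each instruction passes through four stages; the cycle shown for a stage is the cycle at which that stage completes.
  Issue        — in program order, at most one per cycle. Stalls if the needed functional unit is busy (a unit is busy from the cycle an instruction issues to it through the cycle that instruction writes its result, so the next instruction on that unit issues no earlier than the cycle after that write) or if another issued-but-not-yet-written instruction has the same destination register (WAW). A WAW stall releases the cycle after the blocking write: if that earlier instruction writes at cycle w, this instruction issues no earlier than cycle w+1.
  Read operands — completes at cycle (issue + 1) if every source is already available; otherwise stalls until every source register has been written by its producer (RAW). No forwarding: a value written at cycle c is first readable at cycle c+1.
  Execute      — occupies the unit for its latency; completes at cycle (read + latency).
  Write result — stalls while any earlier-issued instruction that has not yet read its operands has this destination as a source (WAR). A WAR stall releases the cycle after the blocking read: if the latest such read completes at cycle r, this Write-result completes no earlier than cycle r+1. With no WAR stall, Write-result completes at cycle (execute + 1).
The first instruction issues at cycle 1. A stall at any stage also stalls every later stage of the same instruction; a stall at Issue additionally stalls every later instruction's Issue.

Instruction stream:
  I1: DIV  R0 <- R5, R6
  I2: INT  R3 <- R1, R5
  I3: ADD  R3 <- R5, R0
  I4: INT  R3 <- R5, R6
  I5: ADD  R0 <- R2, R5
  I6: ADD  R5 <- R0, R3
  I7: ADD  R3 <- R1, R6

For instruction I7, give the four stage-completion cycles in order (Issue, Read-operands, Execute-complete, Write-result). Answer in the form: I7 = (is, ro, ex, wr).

I7 = (27, 28, 30, 31)

I1  is:1  ro:2  ex:10  wr:11
I2  is:2  ro:3  ex:4  wr:5
I3  is:6  ro:12  ex:14  wr:15  — WAW R3: wait I2 write@5, RAW R0: wait I1 write@11
I4  is:16  ro:17  ex:18  wr:19  — WAW R3: wait I3 write@15
I5  is:17  ro:18  ex:20  wr:21
I6  is:22  ro:23  ex:25  wr:26  — struct: ADD busy until I5 writes@21
I7  is:27  ro:28  ex:30  wr:31  — struct: ADD busy until I6 writes@26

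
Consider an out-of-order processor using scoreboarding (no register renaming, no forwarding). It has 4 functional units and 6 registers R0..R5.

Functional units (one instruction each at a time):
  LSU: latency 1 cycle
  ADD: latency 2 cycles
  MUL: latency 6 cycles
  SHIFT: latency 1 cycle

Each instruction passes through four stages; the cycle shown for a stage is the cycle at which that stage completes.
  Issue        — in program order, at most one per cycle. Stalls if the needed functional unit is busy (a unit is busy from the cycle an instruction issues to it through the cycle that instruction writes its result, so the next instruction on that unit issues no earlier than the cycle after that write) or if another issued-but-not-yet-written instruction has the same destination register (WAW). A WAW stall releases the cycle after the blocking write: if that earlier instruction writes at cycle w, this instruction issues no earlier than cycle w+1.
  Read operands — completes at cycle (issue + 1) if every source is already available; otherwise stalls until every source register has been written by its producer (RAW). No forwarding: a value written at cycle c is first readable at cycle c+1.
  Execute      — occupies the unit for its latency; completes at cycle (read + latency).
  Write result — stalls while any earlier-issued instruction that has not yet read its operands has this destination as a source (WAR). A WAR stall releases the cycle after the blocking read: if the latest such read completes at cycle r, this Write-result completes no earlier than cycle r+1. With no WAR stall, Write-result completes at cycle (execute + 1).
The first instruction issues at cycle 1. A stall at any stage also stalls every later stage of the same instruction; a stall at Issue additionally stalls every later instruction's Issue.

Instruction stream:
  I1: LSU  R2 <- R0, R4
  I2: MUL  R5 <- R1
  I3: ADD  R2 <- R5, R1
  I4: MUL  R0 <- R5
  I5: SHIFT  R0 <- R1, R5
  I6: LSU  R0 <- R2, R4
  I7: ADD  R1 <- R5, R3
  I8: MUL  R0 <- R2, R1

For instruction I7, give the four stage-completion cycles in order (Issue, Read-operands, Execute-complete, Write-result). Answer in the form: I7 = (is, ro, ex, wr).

I1  is:1  ro:2  ex:3  wr:4
I2  is:2  ro:3  ex:9  wr:10
I3  is:5  ro:11  ex:13  wr:14  — WAW R2: wait I1 write@4, RAW R5: wait I2 write@10
I4  is:11  ro:12  ex:18  wr:19  — struct: MUL busy until I2 writes@10
I5  is:20  ro:21  ex:22  wr:23  — WAW R0: wait I4 write@19
I6  is:24  ro:25  ex:26  wr:27  — WAW R0: wait I5 write@23
I7  is:25  ro:26  ex:28  wr:29
I8  is:28  ro:30  ex:36  wr:37  — WAW R0: wait I6 write@27, RAW R1: wait I7 write@29

I7 = (25, 26, 28, 29)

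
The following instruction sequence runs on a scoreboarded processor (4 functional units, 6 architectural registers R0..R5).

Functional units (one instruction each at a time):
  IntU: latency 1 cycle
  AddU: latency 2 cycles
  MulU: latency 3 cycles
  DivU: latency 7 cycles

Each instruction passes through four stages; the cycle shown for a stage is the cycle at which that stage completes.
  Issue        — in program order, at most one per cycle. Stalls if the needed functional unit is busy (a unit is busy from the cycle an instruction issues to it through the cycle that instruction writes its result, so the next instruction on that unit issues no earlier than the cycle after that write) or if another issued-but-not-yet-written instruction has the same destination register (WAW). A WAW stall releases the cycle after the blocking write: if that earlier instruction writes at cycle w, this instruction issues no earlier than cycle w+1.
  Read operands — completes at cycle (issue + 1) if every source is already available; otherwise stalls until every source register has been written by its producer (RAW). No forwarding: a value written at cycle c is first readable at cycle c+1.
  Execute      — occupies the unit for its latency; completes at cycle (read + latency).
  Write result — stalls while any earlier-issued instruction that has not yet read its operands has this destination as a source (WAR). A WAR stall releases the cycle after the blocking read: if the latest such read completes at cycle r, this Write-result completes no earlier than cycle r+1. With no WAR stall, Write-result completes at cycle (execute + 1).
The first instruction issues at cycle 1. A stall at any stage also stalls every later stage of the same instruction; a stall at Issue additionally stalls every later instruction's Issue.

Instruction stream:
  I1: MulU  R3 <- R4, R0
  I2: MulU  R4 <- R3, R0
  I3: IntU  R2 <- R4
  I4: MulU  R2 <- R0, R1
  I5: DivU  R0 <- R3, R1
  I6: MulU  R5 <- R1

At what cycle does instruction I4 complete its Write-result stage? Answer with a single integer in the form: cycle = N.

cycle = 21

[1] issue I1 (MulU)
[2] I1 read-ops
[5] I1 finished on MulU
[6] I1→R3
[7] issue I2 (MulU)
[8] I2 read-ops | issue I3 (IntU)
[11] I2 finished on MulU
[12] I2→R4
[13] I3 read-ops
[14] I3 finished on IntU
[15] I3→R2
[16] issue I4 (MulU)
[17] I4 read-ops | issue I5 (DivU)
[18] I5 read-ops
[20] I4 finished on MulU
[21] I4→R2
[22] issue I6 (MulU)
[23] I6 read-ops
[25] I5 finished on DivU
[26] I5→R0 | I6 finished on MulU
[27] I6→R5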